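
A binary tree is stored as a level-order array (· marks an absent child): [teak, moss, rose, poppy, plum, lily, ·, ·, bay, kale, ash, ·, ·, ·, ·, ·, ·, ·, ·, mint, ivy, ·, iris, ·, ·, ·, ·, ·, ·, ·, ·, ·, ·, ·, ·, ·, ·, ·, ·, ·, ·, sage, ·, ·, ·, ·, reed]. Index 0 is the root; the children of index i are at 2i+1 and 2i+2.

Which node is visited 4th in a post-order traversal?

Post-order visits the left subtree, then the right subtree, then the node.
At teak: go left to moss.
  At moss: go left to poppy.
    At poppy: no left child.
    At poppy: go right to bay.
      bay is a leaf — visit bay.
    Visit poppy.
  At moss: go right to plum.
    At plum: go left to kale.
      At kale: go left to mint.
        mint is a leaf — visit mint.
      At kale: go right to ivy.
        At ivy: go left to sage.
          sage is a leaf — visit sage.
        At ivy: no right child.
        Visit ivy.
      Visit kale.
    At plum: go right to ash.
      At ash: no left child.
      At ash: go right to iris.
        At iris: no left child.
        At iris: go right to reed.
          reed is a leaf — visit reed.
        Visit iris.
      Visit ash.
    Visit plum.
  Visit moss.
At teak: go right to rose.
  At rose: go left to lily.
    lily is a leaf — visit lily.
  At rose: no right child.
  Visit rose.
Visit teak.
Full post-order sequence: bay, poppy, mint, sage, ivy, kale, reed, iris, ash, plum, moss, lily, rose, teak.

sage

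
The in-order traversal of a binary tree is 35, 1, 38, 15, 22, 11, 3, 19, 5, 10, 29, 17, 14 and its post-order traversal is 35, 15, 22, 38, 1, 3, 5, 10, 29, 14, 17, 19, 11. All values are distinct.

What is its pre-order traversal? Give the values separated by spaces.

The last element of post-order is the root; it splits in-order into left and right subtrees.
Root 11: left subtree has 5 nodes {35, 1, 38, 15, 22}, right has 7 {3, 19, 5, 10, 29, 17, 14}.
  Root 1: left subtree has 1 node {35}, right has 3 {38, 15, 22}.
    Root 38: left subtree has 0 nodes { }, right has 2 {15, 22}.
      Root 22: left subtree has 1 node {15}, right has 0 { }.
  Root 19: left subtree has 1 node {3}, right has 5 {5, 10, 29, 17, 14}.
    Root 17: left subtree has 3 nodes {5, 10, 29}, right has 1 {14}.
      Root 29: left subtree has 2 nodes {5, 10}, right has 0 { }.
        Root 10: left subtree has 1 node {5}, right has 0 { }.

11 1 35 38 22 15 19 3 17 29 10 5 14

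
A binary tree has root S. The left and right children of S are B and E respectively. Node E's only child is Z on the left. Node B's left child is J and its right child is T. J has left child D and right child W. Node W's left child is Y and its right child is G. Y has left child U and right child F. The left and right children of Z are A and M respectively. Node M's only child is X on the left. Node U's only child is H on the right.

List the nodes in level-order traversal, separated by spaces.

S B E J T Z D W A M Y G X U F H

Level-order visits nodes level by level from the root, left to right within each level.
Level 0: S
Level 1: B, E
Level 2: J, T, Z
Level 3: D, W, A, M
Level 4: Y, G, X
Level 5: U, F
Level 6: H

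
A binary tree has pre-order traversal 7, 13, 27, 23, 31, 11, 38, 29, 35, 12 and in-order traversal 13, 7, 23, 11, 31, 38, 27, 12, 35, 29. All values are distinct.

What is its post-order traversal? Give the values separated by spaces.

The first element of pre-order is the root; it splits in-order into left and right subtrees.
Root 7: left subtree has 1 node {13}, right has 8 {23, 11, 31, 38, 27, 12, 35, 29}.
  Root 27: left subtree has 4 nodes {23, 11, 31, 38}, right has 3 {12, 35, 29}.
    Root 23: left subtree has 0 nodes { }, right has 3 {11, 31, 38}.
      Root 31: left subtree has 1 node {11}, right has 1 {38}.
    Root 29: left subtree has 2 nodes {12, 35}, right has 0 { }.
      Root 35: left subtree has 1 node {12}, right has 0 { }.

13 11 38 31 23 12 35 29 27 7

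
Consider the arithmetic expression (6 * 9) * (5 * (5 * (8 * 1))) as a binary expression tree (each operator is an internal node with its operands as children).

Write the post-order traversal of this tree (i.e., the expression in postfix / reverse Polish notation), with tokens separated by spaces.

6 9 * 5 5 8 1 * * * *

Post-order on an expression tree gives postfix notation: for each operator, emit left operand, right operand, then the operator.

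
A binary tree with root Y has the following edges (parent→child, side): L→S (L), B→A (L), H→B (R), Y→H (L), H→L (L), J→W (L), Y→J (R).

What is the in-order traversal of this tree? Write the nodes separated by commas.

S, L, H, A, B, Y, W, J

In-order visits the left subtree, then the node, then the right subtree.
At Y: go left to H.
  At H: go left to L.
    At L: go left to S.
      S is a leaf — visit S.
    Visit L.
    At L: no right child.
  Visit H.
  At H: go right to B.
    At B: go left to A.
      A is a leaf — visit A.
    Visit B.
    At B: no right child.
Visit Y.
At Y: go right to J.
  At J: go left to W.
    W is a leaf — visit W.
  Visit J.
  At J: no right child.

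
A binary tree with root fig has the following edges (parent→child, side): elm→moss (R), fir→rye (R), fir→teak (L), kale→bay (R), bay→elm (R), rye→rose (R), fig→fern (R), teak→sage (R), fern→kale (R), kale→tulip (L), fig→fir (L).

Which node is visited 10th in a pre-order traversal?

bay

Pre-order visits the node, then its left subtree, then its right subtree.
Visit fig.
At fig: go left to fir.
  Visit fir.
  At fir: go left to teak.
    Visit teak.
    At teak: no left child.
    At teak: go right to sage.
      sage is a leaf — visit sage.
  At fir: go right to rye.
    Visit rye.
    At rye: no left child.
    At rye: go right to rose.
      rose is a leaf — visit rose.
At fig: go right to fern.
  Visit fern.
  At fern: no left child.
  At fern: go right to kale.
    Visit kale.
    At kale: go left to tulip.
      tulip is a leaf — visit tulip.
    At kale: go right to bay.
      Visit bay.
      At bay: no left child.
      At bay: go right to elm.
        Visit elm.
        At elm: no left child.
        At elm: go right to moss.
          moss is a leaf — visit moss.
Full pre-order sequence: fig, fir, teak, sage, rye, rose, fern, kale, tulip, bay, elm, moss.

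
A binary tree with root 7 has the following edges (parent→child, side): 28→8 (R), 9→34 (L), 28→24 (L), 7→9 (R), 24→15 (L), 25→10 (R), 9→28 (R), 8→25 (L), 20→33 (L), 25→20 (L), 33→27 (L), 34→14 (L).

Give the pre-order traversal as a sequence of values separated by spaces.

Pre-order visits the node, then its left subtree, then its right subtree.
Visit 7.
At 7: no left child.
At 7: go right to 9.
  Visit 9.
  At 9: go left to 34.
    Visit 34.
    At 34: go left to 14.
      14 is a leaf — visit 14.
    At 34: no right child.
  At 9: go right to 28.
    Visit 28.
    At 28: go left to 24.
      Visit 24.
      At 24: go left to 15.
        15 is a leaf — visit 15.
      At 24: no right child.
    At 28: go right to 8.
      Visit 8.
      At 8: go left to 25.
        Visit 25.
        At 25: go left to 20.
          Visit 20.
          At 20: go left to 33.
            Visit 33.
            At 33: go left to 27.
              27 is a leaf — visit 27.
            At 33: no right child.
          At 20: no right child.
        At 25: go right to 10.
          10 is a leaf — visit 10.
      At 8: no right child.

7 9 34 14 28 24 15 8 25 20 33 27 10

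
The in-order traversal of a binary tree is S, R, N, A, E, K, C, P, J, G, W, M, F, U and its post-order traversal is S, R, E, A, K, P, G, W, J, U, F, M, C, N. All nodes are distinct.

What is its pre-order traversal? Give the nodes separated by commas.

N, R, S, C, K, A, E, M, J, P, W, G, F, U

The last element of post-order is the root; it splits in-order into left and right subtrees.
Root N: left subtree has 2 nodes {S, R}, right has 11 {A, E, K, C, P, J, G, W, M, F, U}.
  Root R: left subtree has 1 node {S}, right has 0 { }.
  Root C: left subtree has 3 nodes {A, E, K}, right has 7 {P, J, G, W, M, F, U}.
    Root K: left subtree has 2 nodes {A, E}, right has 0 { }.
      Root A: left subtree has 0 nodes { }, right has 1 {E}.
    Root M: left subtree has 4 nodes {P, J, G, W}, right has 2 {F, U}.
      Root J: left subtree has 1 node {P}, right has 2 {G, W}.
        Root W: left subtree has 1 node {G}, right has 0 { }.
      Root F: left subtree has 0 nodes { }, right has 1 {U}.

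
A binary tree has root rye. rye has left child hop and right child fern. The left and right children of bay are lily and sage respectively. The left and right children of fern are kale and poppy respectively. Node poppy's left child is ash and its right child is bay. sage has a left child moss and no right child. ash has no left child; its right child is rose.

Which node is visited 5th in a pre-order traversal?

Pre-order visits the node, then its left subtree, then its right subtree.
Visit rye.
At rye: go left to hop.
  hop is a leaf — visit hop.
At rye: go right to fern.
  Visit fern.
  At fern: go left to kale.
    kale is a leaf — visit kale.
  At fern: go right to poppy.
    Visit poppy.
    At poppy: go left to ash.
      Visit ash.
      At ash: no left child.
      At ash: go right to rose.
        rose is a leaf — visit rose.
    At poppy: go right to bay.
      Visit bay.
      At bay: go left to lily.
        lily is a leaf — visit lily.
      At bay: go right to sage.
        Visit sage.
        At sage: go left to moss.
          moss is a leaf — visit moss.
        At sage: no right child.
Full pre-order sequence: rye, hop, fern, kale, poppy, ash, rose, bay, lily, sage, moss.

poppy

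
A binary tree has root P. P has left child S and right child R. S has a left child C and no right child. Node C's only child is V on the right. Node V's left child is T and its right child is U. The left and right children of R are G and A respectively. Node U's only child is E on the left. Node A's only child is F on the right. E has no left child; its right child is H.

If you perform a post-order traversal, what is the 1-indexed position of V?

Post-order visits the left subtree, then the right subtree, then the node.
At P: go left to S.
  At S: go left to C.
    At C: no left child.
    At C: go right to V.
      At V: go left to T.
        T is a leaf — visit T.
      At V: go right to U.
        At U: go left to E.
          At E: no left child.
          At E: go right to H.
            H is a leaf — visit H.
          Visit E.
        At U: no right child.
        Visit U.
      Visit V.
    Visit C.
  At S: no right child.
  Visit S.
At P: go right to R.
  At R: go left to G.
    G is a leaf — visit G.
  At R: go right to A.
    At A: no left child.
    At A: go right to F.
      F is a leaf — visit F.
    Visit A.
  Visit R.
Visit P.
Full post-order sequence: T, H, E, U, V, C, S, G, F, A, R, P.

5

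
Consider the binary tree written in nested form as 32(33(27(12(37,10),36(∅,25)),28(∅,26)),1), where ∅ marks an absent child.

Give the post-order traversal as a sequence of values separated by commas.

37, 10, 12, 25, 36, 27, 26, 28, 33, 1, 32

Post-order visits the left subtree, then the right subtree, then the node.
At 32: go left to 33.
  At 33: go left to 27.
    At 27: go left to 12.
      At 12: go left to 37.
        37 is a leaf — visit 37.
      At 12: go right to 10.
        10 is a leaf — visit 10.
      Visit 12.
    At 27: go right to 36.
      At 36: no left child.
      At 36: go right to 25.
        25 is a leaf — visit 25.
      Visit 36.
    Visit 27.
  At 33: go right to 28.
    At 28: no left child.
    At 28: go right to 26.
      26 is a leaf — visit 26.
    Visit 28.
  Visit 33.
At 32: go right to 1.
  1 is a leaf — visit 1.
Visit 32.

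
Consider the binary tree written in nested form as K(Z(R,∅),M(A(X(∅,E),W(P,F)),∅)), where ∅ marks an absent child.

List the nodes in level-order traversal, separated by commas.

Level-order visits nodes level by level from the root, left to right within each level.
Level 0: K
Level 1: Z, M
Level 2: R, A
Level 3: X, W
Level 4: E, P, F

K, Z, M, R, A, X, W, E, P, F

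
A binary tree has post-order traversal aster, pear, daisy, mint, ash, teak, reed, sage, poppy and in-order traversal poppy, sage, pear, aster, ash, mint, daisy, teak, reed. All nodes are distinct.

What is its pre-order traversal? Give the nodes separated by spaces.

The last element of post-order is the root; it splits in-order into left and right subtrees.
Root poppy: left subtree has 0 nodes { }, right has 8 {sage, pear, aster, ash, mint, daisy, teak, reed}.
  Root sage: left subtree has 0 nodes { }, right has 7 {pear, aster, ash, mint, daisy, teak, reed}.
    Root reed: left subtree has 6 nodes {pear, aster, ash, mint, daisy, teak}, right has 0 { }.
      Root teak: left subtree has 5 nodes {pear, aster, ash, mint, daisy}, right has 0 { }.
        Root ash: left subtree has 2 nodes {pear, aster}, right has 2 {mint, daisy}.
          Root pear: left subtree has 0 nodes { }, right has 1 {aster}.
          Root mint: left subtree has 0 nodes { }, right has 1 {daisy}.

poppy sage reed teak ash pear aster mint daisy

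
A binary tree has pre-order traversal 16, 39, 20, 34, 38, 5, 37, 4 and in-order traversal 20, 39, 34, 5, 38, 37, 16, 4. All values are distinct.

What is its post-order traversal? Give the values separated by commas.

20, 5, 37, 38, 34, 39, 4, 16

The first element of pre-order is the root; it splits in-order into left and right subtrees.
Root 16: left subtree has 6 nodes {20, 39, 34, 5, 38, 37}, right has 1 {4}.
  Root 39: left subtree has 1 node {20}, right has 4 {34, 5, 38, 37}.
    Root 34: left subtree has 0 nodes { }, right has 3 {5, 38, 37}.
      Root 38: left subtree has 1 node {5}, right has 1 {37}.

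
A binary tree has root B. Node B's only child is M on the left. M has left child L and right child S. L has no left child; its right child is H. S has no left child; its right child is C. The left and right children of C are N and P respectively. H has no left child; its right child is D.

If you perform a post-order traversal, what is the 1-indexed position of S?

7

Post-order visits the left subtree, then the right subtree, then the node.
At B: go left to M.
  At M: go left to L.
    At L: no left child.
    At L: go right to H.
      At H: no left child.
      At H: go right to D.
        D is a leaf — visit D.
      Visit H.
    Visit L.
  At M: go right to S.
    At S: no left child.
    At S: go right to C.
      At C: go left to N.
        N is a leaf — visit N.
      At C: go right to P.
        P is a leaf — visit P.
      Visit C.
    Visit S.
  Visit M.
At B: no right child.
Visit B.
Full post-order sequence: D, H, L, N, P, C, S, M, B.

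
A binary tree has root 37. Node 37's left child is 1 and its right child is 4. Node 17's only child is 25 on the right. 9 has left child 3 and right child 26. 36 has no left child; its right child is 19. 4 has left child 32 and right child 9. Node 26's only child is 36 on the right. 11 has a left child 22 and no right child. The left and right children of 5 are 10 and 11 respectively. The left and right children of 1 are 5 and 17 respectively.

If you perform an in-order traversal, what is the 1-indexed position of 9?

12

In-order visits the left subtree, then the node, then the right subtree.
At 37: go left to 1.
  At 1: go left to 5.
    At 5: go left to 10.
      10 is a leaf — visit 10.
    Visit 5.
    At 5: go right to 11.
      At 11: go left to 22.
        22 is a leaf — visit 22.
      Visit 11.
      At 11: no right child.
  Visit 1.
  At 1: go right to 17.
    At 17: no left child.
    Visit 17.
    At 17: go right to 25.
      25 is a leaf — visit 25.
Visit 37.
At 37: go right to 4.
  At 4: go left to 32.
    32 is a leaf — visit 32.
  Visit 4.
  At 4: go right to 9.
    At 9: go left to 3.
      3 is a leaf — visit 3.
    Visit 9.
    At 9: go right to 26.
      At 26: no left child.
      Visit 26.
      At 26: go right to 36.
        At 36: no left child.
        Visit 36.
        At 36: go right to 19.
          19 is a leaf — visit 19.
Full in-order sequence: 10, 5, 22, 11, 1, 17, 25, 37, 32, 4, 3, 9, 26, 36, 19.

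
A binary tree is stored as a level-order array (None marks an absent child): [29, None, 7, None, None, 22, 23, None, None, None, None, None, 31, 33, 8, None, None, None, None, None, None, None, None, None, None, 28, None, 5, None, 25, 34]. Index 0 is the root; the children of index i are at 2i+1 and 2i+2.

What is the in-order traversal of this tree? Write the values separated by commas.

29, 22, 28, 31, 7, 5, 33, 23, 25, 8, 34

In-order visits the left subtree, then the node, then the right subtree.
At 29: no left child.
Visit 29.
At 29: go right to 7.
  At 7: go left to 22.
    At 22: no left child.
    Visit 22.
    At 22: go right to 31.
      At 31: go left to 28.
        28 is a leaf — visit 28.
      Visit 31.
      At 31: no right child.
  Visit 7.
  At 7: go right to 23.
    At 23: go left to 33.
      At 33: go left to 5.
        5 is a leaf — visit 5.
      Visit 33.
      At 33: no right child.
    Visit 23.
    At 23: go right to 8.
      At 8: go left to 25.
        25 is a leaf — visit 25.
      Visit 8.
      At 8: go right to 34.
        34 is a leaf — visit 34.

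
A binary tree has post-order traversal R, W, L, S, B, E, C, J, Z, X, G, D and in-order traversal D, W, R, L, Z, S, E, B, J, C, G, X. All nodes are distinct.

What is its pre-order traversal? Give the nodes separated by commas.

D, G, Z, L, W, R, J, E, S, B, C, X

The last element of post-order is the root; it splits in-order into left and right subtrees.
Root D: left subtree has 0 nodes { }, right has 11 {W, R, L, Z, S, E, B, J, C, G, X}.
  Root G: left subtree has 9 nodes {W, R, L, Z, S, E, B, J, C}, right has 1 {X}.
    Root Z: left subtree has 3 nodes {W, R, L}, right has 5 {S, E, B, J, C}.
      Root L: left subtree has 2 nodes {W, R}, right has 0 { }.
        Root W: left subtree has 0 nodes { }, right has 1 {R}.
      Root J: left subtree has 3 nodes {S, E, B}, right has 1 {C}.
        Root E: left subtree has 1 node {S}, right has 1 {B}.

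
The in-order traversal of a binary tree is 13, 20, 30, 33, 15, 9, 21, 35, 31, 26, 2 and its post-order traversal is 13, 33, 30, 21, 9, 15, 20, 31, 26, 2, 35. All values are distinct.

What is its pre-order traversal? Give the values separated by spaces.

35 20 13 15 30 33 9 21 2 26 31

The last element of post-order is the root; it splits in-order into left and right subtrees.
Root 35: left subtree has 7 nodes {13, 20, 30, 33, 15, 9, 21}, right has 3 {31, 26, 2}.
  Root 20: left subtree has 1 node {13}, right has 5 {30, 33, 15, 9, 21}.
    Root 15: left subtree has 2 nodes {30, 33}, right has 2 {9, 21}.
      Root 30: left subtree has 0 nodes { }, right has 1 {33}.
      Root 9: left subtree has 0 nodes { }, right has 1 {21}.
  Root 2: left subtree has 2 nodes {31, 26}, right has 0 { }.
    Root 26: left subtree has 1 node {31}, right has 0 { }.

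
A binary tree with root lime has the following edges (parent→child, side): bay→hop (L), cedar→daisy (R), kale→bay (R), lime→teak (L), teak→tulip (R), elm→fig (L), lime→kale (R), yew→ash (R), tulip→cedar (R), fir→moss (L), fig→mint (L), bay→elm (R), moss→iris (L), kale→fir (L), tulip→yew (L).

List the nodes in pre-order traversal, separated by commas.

lime, teak, tulip, yew, ash, cedar, daisy, kale, fir, moss, iris, bay, hop, elm, fig, mint

Pre-order visits the node, then its left subtree, then its right subtree.
Visit lime.
At lime: go left to teak.
  Visit teak.
  At teak: no left child.
  At teak: go right to tulip.
    Visit tulip.
    At tulip: go left to yew.
      Visit yew.
      At yew: no left child.
      At yew: go right to ash.
        ash is a leaf — visit ash.
    At tulip: go right to cedar.
      Visit cedar.
      At cedar: no left child.
      At cedar: go right to daisy.
        daisy is a leaf — visit daisy.
At lime: go right to kale.
  Visit kale.
  At kale: go left to fir.
    Visit fir.
    At fir: go left to moss.
      Visit moss.
      At moss: go left to iris.
        iris is a leaf — visit iris.
      At moss: no right child.
    At fir: no right child.
  At kale: go right to bay.
    Visit bay.
    At bay: go left to hop.
      hop is a leaf — visit hop.
    At bay: go right to elm.
      Visit elm.
      At elm: go left to fig.
        Visit fig.
        At fig: go left to mint.
          mint is a leaf — visit mint.
        At fig: no right child.
      At elm: no right child.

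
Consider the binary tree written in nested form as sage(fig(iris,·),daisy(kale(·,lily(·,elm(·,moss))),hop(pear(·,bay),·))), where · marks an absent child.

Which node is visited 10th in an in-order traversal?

bay

In-order visits the left subtree, then the node, then the right subtree.
At sage: go left to fig.
  At fig: go left to iris.
    iris is a leaf — visit iris.
  Visit fig.
  At fig: no right child.
Visit sage.
At sage: go right to daisy.
  At daisy: go left to kale.
    At kale: no left child.
    Visit kale.
    At kale: go right to lily.
      At lily: no left child.
      Visit lily.
      At lily: go right to elm.
        At elm: no left child.
        Visit elm.
        At elm: go right to moss.
          moss is a leaf — visit moss.
  Visit daisy.
  At daisy: go right to hop.
    At hop: go left to pear.
      At pear: no left child.
      Visit pear.
      At pear: go right to bay.
        bay is a leaf — visit bay.
    Visit hop.
    At hop: no right child.
Full in-order sequence: iris, fig, sage, kale, lily, elm, moss, daisy, pear, bay, hop.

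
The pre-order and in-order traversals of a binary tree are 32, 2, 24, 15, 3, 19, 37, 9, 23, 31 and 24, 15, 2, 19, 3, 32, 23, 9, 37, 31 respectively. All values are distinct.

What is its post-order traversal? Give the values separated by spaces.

15 24 19 3 2 23 9 31 37 32

The first element of pre-order is the root; it splits in-order into left and right subtrees.
Root 32: left subtree has 5 nodes {24, 15, 2, 19, 3}, right has 4 {23, 9, 37, 31}.
  Root 2: left subtree has 2 nodes {24, 15}, right has 2 {19, 3}.
    Root 24: left subtree has 0 nodes { }, right has 1 {15}.
    Root 3: left subtree has 1 node {19}, right has 0 { }.
  Root 37: left subtree has 2 nodes {23, 9}, right has 1 {31}.
    Root 9: left subtree has 1 node {23}, right has 0 { }.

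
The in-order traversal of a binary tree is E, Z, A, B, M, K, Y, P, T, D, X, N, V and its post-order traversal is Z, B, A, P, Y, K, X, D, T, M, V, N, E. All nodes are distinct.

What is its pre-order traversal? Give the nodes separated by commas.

E, N, M, A, Z, B, T, K, Y, P, D, X, V

The last element of post-order is the root; it splits in-order into left and right subtrees.
Root E: left subtree has 0 nodes { }, right has 12 {Z, A, B, M, K, Y, P, T, D, X, N, V}.
  Root N: left subtree has 10 nodes {Z, A, B, M, K, Y, P, T, D, X}, right has 1 {V}.
    Root M: left subtree has 3 nodes {Z, A, B}, right has 6 {K, Y, P, T, D, X}.
      Root A: left subtree has 1 node {Z}, right has 1 {B}.
      Root T: left subtree has 3 nodes {K, Y, P}, right has 2 {D, X}.
        Root K: left subtree has 0 nodes { }, right has 2 {Y, P}.
          Root Y: left subtree has 0 nodes { }, right has 1 {P}.
        Root D: left subtree has 0 nodes { }, right has 1 {X}.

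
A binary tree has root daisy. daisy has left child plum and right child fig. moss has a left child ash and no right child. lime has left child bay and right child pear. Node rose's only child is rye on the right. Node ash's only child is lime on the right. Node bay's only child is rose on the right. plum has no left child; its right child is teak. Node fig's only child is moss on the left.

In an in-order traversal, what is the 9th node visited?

In-order visits the left subtree, then the node, then the right subtree.
At daisy: go left to plum.
  At plum: no left child.
  Visit plum.
  At plum: go right to teak.
    teak is a leaf — visit teak.
Visit daisy.
At daisy: go right to fig.
  At fig: go left to moss.
    At moss: go left to ash.
      At ash: no left child.
      Visit ash.
      At ash: go right to lime.
        At lime: go left to bay.
          At bay: no left child.
          Visit bay.
          At bay: go right to rose.
            At rose: no left child.
            Visit rose.
            At rose: go right to rye.
              rye is a leaf — visit rye.
        Visit lime.
        At lime: go right to pear.
          pear is a leaf — visit pear.
    Visit moss.
    At moss: no right child.
  Visit fig.
  At fig: no right child.
Full in-order sequence: plum, teak, daisy, ash, bay, rose, rye, lime, pear, moss, fig.

pear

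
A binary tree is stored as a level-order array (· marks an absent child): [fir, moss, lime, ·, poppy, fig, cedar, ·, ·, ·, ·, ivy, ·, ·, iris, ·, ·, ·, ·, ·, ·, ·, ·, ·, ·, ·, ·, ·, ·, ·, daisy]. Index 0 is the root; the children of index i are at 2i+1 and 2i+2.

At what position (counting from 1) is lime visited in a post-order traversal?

8

Post-order visits the left subtree, then the right subtree, then the node.
At fir: go left to moss.
  At moss: no left child.
  At moss: go right to poppy.
    poppy is a leaf — visit poppy.
  Visit moss.
At fir: go right to lime.
  At lime: go left to fig.
    At fig: go left to ivy.
      ivy is a leaf — visit ivy.
    At fig: no right child.
    Visit fig.
  At lime: go right to cedar.
    At cedar: no left child.
    At cedar: go right to iris.
      At iris: no left child.
      At iris: go right to daisy.
        daisy is a leaf — visit daisy.
      Visit iris.
    Visit cedar.
  Visit lime.
Visit fir.
Full post-order sequence: poppy, moss, ivy, fig, daisy, iris, cedar, lime, fir.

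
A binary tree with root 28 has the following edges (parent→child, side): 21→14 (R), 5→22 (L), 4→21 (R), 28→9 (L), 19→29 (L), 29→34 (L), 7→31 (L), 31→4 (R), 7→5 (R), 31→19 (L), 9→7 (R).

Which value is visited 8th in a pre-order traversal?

4

Pre-order visits the node, then its left subtree, then its right subtree.
Visit 28.
At 28: go left to 9.
  Visit 9.
  At 9: no left child.
  At 9: go right to 7.
    Visit 7.
    At 7: go left to 31.
      Visit 31.
      At 31: go left to 19.
        Visit 19.
        At 19: go left to 29.
          Visit 29.
          At 29: go left to 34.
            34 is a leaf — visit 34.
          At 29: no right child.
        At 19: no right child.
      At 31: go right to 4.
        Visit 4.
        At 4: no left child.
        At 4: go right to 21.
          Visit 21.
          At 21: no left child.
          At 21: go right to 14.
            14 is a leaf — visit 14.
    At 7: go right to 5.
      Visit 5.
      At 5: go left to 22.
        22 is a leaf — visit 22.
      At 5: no right child.
At 28: no right child.
Full pre-order sequence: 28, 9, 7, 31, 19, 29, 34, 4, 21, 14, 5, 22.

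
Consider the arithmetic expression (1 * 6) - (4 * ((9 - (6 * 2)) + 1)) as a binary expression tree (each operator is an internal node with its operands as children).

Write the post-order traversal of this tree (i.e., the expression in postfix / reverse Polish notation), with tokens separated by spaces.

Post-order on an expression tree gives postfix notation: for each operator, emit left operand, right operand, then the operator.

1 6 * 4 9 6 2 * - 1 + * -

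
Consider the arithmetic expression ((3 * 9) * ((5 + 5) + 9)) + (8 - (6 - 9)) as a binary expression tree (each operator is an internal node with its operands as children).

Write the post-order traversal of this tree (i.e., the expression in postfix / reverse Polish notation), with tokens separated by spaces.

Post-order on an expression tree gives postfix notation: for each operator, emit left operand, right operand, then the operator.

3 9 * 5 5 + 9 + * 8 6 9 - - +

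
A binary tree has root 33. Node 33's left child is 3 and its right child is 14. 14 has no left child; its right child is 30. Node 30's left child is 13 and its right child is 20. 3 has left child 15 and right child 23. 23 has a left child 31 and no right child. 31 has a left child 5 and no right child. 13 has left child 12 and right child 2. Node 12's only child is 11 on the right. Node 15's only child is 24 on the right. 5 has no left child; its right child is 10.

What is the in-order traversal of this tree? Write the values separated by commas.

15, 24, 3, 5, 10, 31, 23, 33, 14, 12, 11, 13, 2, 30, 20

In-order visits the left subtree, then the node, then the right subtree.
At 33: go left to 3.
  At 3: go left to 15.
    At 15: no left child.
    Visit 15.
    At 15: go right to 24.
      24 is a leaf — visit 24.
  Visit 3.
  At 3: go right to 23.
    At 23: go left to 31.
      At 31: go left to 5.
        At 5: no left child.
        Visit 5.
        At 5: go right to 10.
          10 is a leaf — visit 10.
      Visit 31.
      At 31: no right child.
    Visit 23.
    At 23: no right child.
Visit 33.
At 33: go right to 14.
  At 14: no left child.
  Visit 14.
  At 14: go right to 30.
    At 30: go left to 13.
      At 13: go left to 12.
        At 12: no left child.
        Visit 12.
        At 12: go right to 11.
          11 is a leaf — visit 11.
      Visit 13.
      At 13: go right to 2.
        2 is a leaf — visit 2.
    Visit 30.
    At 30: go right to 20.
      20 is a leaf — visit 20.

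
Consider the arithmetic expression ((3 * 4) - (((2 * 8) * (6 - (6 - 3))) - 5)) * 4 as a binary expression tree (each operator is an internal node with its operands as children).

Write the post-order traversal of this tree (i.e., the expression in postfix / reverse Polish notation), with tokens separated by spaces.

Post-order on an expression tree gives postfix notation: for each operator, emit left operand, right operand, then the operator.

3 4 * 2 8 * 6 6 3 - - * 5 - - 4 *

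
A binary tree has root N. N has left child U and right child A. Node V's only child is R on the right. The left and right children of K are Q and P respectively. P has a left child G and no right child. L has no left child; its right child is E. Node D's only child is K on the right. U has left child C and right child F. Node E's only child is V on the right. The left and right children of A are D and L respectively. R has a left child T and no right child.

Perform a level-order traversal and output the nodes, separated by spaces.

N U A C F D L K E Q P V G R T

Level-order visits nodes level by level from the root, left to right within each level.
Level 0: N
Level 1: U, A
Level 2: C, F, D, L
Level 3: K, E
Level 4: Q, P, V
Level 5: G, R
Level 6: T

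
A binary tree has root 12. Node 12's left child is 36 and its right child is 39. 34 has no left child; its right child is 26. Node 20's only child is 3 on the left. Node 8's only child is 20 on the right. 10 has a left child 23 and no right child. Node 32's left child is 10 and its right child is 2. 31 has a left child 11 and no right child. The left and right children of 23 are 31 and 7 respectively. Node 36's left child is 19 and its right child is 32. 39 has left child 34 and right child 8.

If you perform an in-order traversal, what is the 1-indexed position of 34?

11

In-order visits the left subtree, then the node, then the right subtree.
At 12: go left to 36.
  At 36: go left to 19.
    19 is a leaf — visit 19.
  Visit 36.
  At 36: go right to 32.
    At 32: go left to 10.
      At 10: go left to 23.
        At 23: go left to 31.
          At 31: go left to 11.
            11 is a leaf — visit 11.
          Visit 31.
          At 31: no right child.
        Visit 23.
        At 23: go right to 7.
          7 is a leaf — visit 7.
      Visit 10.
      At 10: no right child.
    Visit 32.
    At 32: go right to 2.
      2 is a leaf — visit 2.
Visit 12.
At 12: go right to 39.
  At 39: go left to 34.
    At 34: no left child.
    Visit 34.
    At 34: go right to 26.
      26 is a leaf — visit 26.
  Visit 39.
  At 39: go right to 8.
    At 8: no left child.
    Visit 8.
    At 8: go right to 20.
      At 20: go left to 3.
        3 is a leaf — visit 3.
      Visit 20.
      At 20: no right child.
Full in-order sequence: 19, 36, 11, 31, 23, 7, 10, 32, 2, 12, 34, 26, 39, 8, 3, 20.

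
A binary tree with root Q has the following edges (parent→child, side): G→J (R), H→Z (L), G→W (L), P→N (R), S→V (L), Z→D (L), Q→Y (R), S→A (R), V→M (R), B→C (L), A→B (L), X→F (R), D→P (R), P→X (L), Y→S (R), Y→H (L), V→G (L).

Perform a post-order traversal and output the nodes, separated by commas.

F, X, N, P, D, Z, H, W, J, G, M, V, C, B, A, S, Y, Q

Post-order visits the left subtree, then the right subtree, then the node.
At Q: no left child.
At Q: go right to Y.
  At Y: go left to H.
    At H: go left to Z.
      At Z: go left to D.
        At D: no left child.
        At D: go right to P.
          At P: go left to X.
            At X: no left child.
            At X: go right to F.
              F is a leaf — visit F.
            Visit X.
          At P: go right to N.
            N is a leaf — visit N.
          Visit P.
        Visit D.
      At Z: no right child.
      Visit Z.
    At H: no right child.
    Visit H.
  At Y: go right to S.
    At S: go left to V.
      At V: go left to G.
        At G: go left to W.
          W is a leaf — visit W.
        At G: go right to J.
          J is a leaf — visit J.
        Visit G.
      At V: go right to M.
        M is a leaf — visit M.
      Visit V.
    At S: go right to A.
      At A: go left to B.
        At B: go left to C.
          C is a leaf — visit C.
        At B: no right child.
        Visit B.
      At A: no right child.
      Visit A.
    Visit S.
  Visit Y.
Visit Q.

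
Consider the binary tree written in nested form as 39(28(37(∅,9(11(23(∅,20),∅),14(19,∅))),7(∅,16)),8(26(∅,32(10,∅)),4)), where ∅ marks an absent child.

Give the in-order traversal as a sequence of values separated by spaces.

37 23 20 11 9 19 14 28 7 16 39 26 10 32 8 4

In-order visits the left subtree, then the node, then the right subtree.
At 39: go left to 28.
  At 28: go left to 37.
    At 37: no left child.
    Visit 37.
    At 37: go right to 9.
      At 9: go left to 11.
        At 11: go left to 23.
          At 23: no left child.
          Visit 23.
          At 23: go right to 20.
            20 is a leaf — visit 20.
        Visit 11.
        At 11: no right child.
      Visit 9.
      At 9: go right to 14.
        At 14: go left to 19.
          19 is a leaf — visit 19.
        Visit 14.
        At 14: no right child.
  Visit 28.
  At 28: go right to 7.
    At 7: no left child.
    Visit 7.
    At 7: go right to 16.
      16 is a leaf — visit 16.
Visit 39.
At 39: go right to 8.
  At 8: go left to 26.
    At 26: no left child.
    Visit 26.
    At 26: go right to 32.
      At 32: go left to 10.
        10 is a leaf — visit 10.
      Visit 32.
      At 32: no right child.
  Visit 8.
  At 8: go right to 4.
    4 is a leaf — visit 4.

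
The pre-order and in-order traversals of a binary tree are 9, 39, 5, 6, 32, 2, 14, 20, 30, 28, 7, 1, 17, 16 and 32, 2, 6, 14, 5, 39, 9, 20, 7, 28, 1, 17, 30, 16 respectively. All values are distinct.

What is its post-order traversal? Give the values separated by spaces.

The first element of pre-order is the root; it splits in-order into left and right subtrees.
Root 9: left subtree has 6 nodes {32, 2, 6, 14, 5, 39}, right has 7 {20, 7, 28, 1, 17, 30, 16}.
  Root 39: left subtree has 5 nodes {32, 2, 6, 14, 5}, right has 0 { }.
    Root 5: left subtree has 4 nodes {32, 2, 6, 14}, right has 0 { }.
      Root 6: left subtree has 2 nodes {32, 2}, right has 1 {14}.
        Root 32: left subtree has 0 nodes { }, right has 1 {2}.
  Root 20: left subtree has 0 nodes { }, right has 6 {7, 28, 1, 17, 30, 16}.
    Root 30: left subtree has 4 nodes {7, 28, 1, 17}, right has 1 {16}.
      Root 28: left subtree has 1 node {7}, right has 2 {1, 17}.
        Root 1: left subtree has 0 nodes { }, right has 1 {17}.

2 32 14 6 5 39 7 17 1 28 16 30 20 9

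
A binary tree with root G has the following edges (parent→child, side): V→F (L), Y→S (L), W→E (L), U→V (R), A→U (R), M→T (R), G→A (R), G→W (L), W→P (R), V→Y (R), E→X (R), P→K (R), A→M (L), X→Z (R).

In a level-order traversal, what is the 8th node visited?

X

Level-order visits nodes level by level from the root, left to right within each level.
Level 0: G
Level 1: W, A
Level 2: E, P, M, U
Level 3: X, K, T, V
Level 4: Z, F, Y
Level 5: S
Full level-order sequence: G, W, A, E, P, M, U, X, K, T, V, Z, F, Y, S.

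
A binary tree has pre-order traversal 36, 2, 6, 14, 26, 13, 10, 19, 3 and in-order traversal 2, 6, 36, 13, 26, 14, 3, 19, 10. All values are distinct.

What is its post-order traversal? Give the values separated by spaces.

The first element of pre-order is the root; it splits in-order into left and right subtrees.
Root 36: left subtree has 2 nodes {2, 6}, right has 6 {13, 26, 14, 3, 19, 10}.
  Root 2: left subtree has 0 nodes { }, right has 1 {6}.
  Root 14: left subtree has 2 nodes {13, 26}, right has 3 {3, 19, 10}.
    Root 26: left subtree has 1 node {13}, right has 0 { }.
    Root 10: left subtree has 2 nodes {3, 19}, right has 0 { }.
      Root 19: left subtree has 1 node {3}, right has 0 { }.

6 2 13 26 3 19 10 14 36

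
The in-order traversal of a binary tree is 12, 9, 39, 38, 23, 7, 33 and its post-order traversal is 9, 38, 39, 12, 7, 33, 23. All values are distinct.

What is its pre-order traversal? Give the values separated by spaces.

23 12 39 9 38 33 7

The last element of post-order is the root; it splits in-order into left and right subtrees.
Root 23: left subtree has 4 nodes {12, 9, 39, 38}, right has 2 {7, 33}.
  Root 12: left subtree has 0 nodes { }, right has 3 {9, 39, 38}.
    Root 39: left subtree has 1 node {9}, right has 1 {38}.
  Root 33: left subtree has 1 node {7}, right has 0 { }.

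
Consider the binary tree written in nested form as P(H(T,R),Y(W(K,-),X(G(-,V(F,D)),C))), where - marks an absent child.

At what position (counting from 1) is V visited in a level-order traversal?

11

Level-order visits nodes level by level from the root, left to right within each level.
Level 0: P
Level 1: H, Y
Level 2: T, R, W, X
Level 3: K, G, C
Level 4: V
Level 5: F, D
Full level-order sequence: P, H, Y, T, R, W, X, K, G, C, V, F, D.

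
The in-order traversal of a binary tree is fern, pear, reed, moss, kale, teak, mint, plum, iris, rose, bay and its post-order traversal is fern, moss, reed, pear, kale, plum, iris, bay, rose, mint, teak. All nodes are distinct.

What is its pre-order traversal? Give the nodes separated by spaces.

The last element of post-order is the root; it splits in-order into left and right subtrees.
Root teak: left subtree has 5 nodes {fern, pear, reed, moss, kale}, right has 5 {mint, plum, iris, rose, bay}.
  Root kale: left subtree has 4 nodes {fern, pear, reed, moss}, right has 0 { }.
    Root pear: left subtree has 1 node {fern}, right has 2 {reed, moss}.
      Root reed: left subtree has 0 nodes { }, right has 1 {moss}.
  Root mint: left subtree has 0 nodes { }, right has 4 {plum, iris, rose, bay}.
    Root rose: left subtree has 2 nodes {plum, iris}, right has 1 {bay}.
      Root iris: left subtree has 1 node {plum}, right has 0 { }.

teak kale pear fern reed moss mint rose iris plum bay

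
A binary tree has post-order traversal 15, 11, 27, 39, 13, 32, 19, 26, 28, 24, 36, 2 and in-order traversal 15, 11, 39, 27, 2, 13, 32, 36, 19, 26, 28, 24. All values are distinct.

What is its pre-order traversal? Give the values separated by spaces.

2 39 11 15 27 36 32 13 24 28 26 19

The last element of post-order is the root; it splits in-order into left and right subtrees.
Root 2: left subtree has 4 nodes {15, 11, 39, 27}, right has 7 {13, 32, 36, 19, 26, 28, 24}.
  Root 39: left subtree has 2 nodes {15, 11}, right has 1 {27}.
    Root 11: left subtree has 1 node {15}, right has 0 { }.
  Root 36: left subtree has 2 nodes {13, 32}, right has 4 {19, 26, 28, 24}.
    Root 32: left subtree has 1 node {13}, right has 0 { }.
    Root 24: left subtree has 3 nodes {19, 26, 28}, right has 0 { }.
      Root 28: left subtree has 2 nodes {19, 26}, right has 0 { }.
        Root 26: left subtree has 1 node {19}, right has 0 { }.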